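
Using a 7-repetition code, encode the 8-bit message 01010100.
Repeat each bit 7× and concatenate:
0→0000000  1→1111111  0→0000000  1→1111111  0→0000000  1→1111111  0→0000000  0→0000000
Codeword = 00000001111111000000011111110000000111111100000000000000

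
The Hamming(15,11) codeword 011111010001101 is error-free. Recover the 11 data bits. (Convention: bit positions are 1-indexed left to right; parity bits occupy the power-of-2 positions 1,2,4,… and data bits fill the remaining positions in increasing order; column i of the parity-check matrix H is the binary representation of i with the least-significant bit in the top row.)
Parity bits occupy power-of-2 positions; data bits are at positions {3,5,6,7,9,10,11,12,13,14,15} (1-indexed).
Extract: c[3]=1 c[5]=1 c[6]=1 c[7]=0 c[9]=0 c[10]=0 c[11]=0 c[12]=1 c[13]=1 c[14]=0 c[15]=1
Data = 11100001101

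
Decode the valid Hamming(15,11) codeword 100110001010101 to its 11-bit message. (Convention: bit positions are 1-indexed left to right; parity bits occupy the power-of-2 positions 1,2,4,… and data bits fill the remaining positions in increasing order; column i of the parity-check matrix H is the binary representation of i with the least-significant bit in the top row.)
Parity bits occupy power-of-2 positions; data bits are at positions {3,5,6,7,9,10,11,12,13,14,15} (1-indexed).
Extract: c[3]=0 c[5]=1 c[6]=0 c[7]=0 c[9]=1 c[10]=0 c[11]=1 c[12]=0 c[13]=1 c[14]=0 c[15]=1
Data = 01001010101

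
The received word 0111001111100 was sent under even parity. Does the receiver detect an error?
Sum of received bits: 0+1+1+1+0+0+1+1+1+1+1+0+0 = 8; 8 mod 2 = 0. Result is 0 → no error detected.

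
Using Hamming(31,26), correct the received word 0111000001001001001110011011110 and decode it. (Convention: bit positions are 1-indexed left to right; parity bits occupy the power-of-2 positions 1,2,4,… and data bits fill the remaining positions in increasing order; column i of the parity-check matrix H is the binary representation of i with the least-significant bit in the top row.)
Syndrome s = H · r^T (mod 2), r = 0111000001001001001110011011110:
  s[0] = (1010101010101010101010101010101)·(0111000001001001001110011011110) mod 2 = 0+0+1+0+0+0+0+0+0+0+0+0+1+0+0+0+0+0+1+0+1+0+0+0+1+0+1+0+1+0+0 mod 2 = 1
  s[1] = (0110011001100110011001100110011)·(0111000001001001001110011011110) mod 2 = 0+1+1+0+0+0+0+0+0+1+0+0+0+0+0+0+0+0+1+0+0+0+0+0+0+0+1+0+0+1+0 mod 2 = 0
  s[2] = (0001111000011110000111100001111)·(0111000001001001001110011011110) mod 2 = 0+0+0+1+0+0+0+0+0+0+0+0+1+0+0+0+0+0+0+1+1+0+0+0+0+0+0+1+1+1+0 mod 2 = 1
  s[3] = (0000000111111110000000011111111)·(0111000001001001001110011011110) mod 2 = 0+0+0+0+0+0+0+0+0+1+0+0+1+0+0+0+0+0+0+0+0+0+0+1+1+0+1+1+1+1+0 mod 2 = 0
  s[4] = (0000000000000001111111111111111)·(0111000001001001001110011011110) mod 2 = 0+0+0+0+0+0+0+0+0+0+0+0+0+0+0+1+0+0+1+1+1+0+0+1+1+0+1+1+1+1+0 mod 2 = 0
Syndrome = 10100
Column 5 of H equals this syndrome → error at bit 5 (1-indexed).
Flip bit 5: 0111000001001001001110011011110 → 0111100001001001001110011011110
Extract data bits at positions {3,5,6,7,9,10,11,12,13,14,15,17,18,19,20,21,22,23,24,25,26,27,28,29,30,31}: 11000100100001110011011110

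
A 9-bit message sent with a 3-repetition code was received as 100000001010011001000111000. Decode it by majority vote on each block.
Split into 3-bit blocks and majority-vote each:
  block 1 = 100: 1 ones, 2 zeros → 0
  block 2 = 000: 0 ones, 3 zeros → 0
  block 3 = 001: 1 ones, 2 zeros → 0
  block 4 = 010: 1 ones, 2 zeros → 0
  block 5 = 011: 2 ones, 1 zeros → 1
  block 6 = 001: 1 ones, 2 zeros → 0
  block 7 = 000: 0 ones, 3 zeros → 0
  block 8 = 111: 3 ones, 0 zeros → 1
  block 9 = 000: 0 ones, 3 zeros → 0
Decoded = 000010010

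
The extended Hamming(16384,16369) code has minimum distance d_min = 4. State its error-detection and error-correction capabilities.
Detection only: up to d_min − 1 = 3 errors.
Correction: up to ⌊(d_min − 1)/2⌋ = ⌊3/2⌋ = 1 errors.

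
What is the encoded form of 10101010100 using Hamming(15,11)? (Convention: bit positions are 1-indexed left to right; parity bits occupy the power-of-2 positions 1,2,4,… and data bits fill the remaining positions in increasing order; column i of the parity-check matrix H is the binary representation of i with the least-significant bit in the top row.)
Codeword c = d · G (mod 2), d = 10101010100:
  c[0] = d·G[:,0] = (10101010100)·(11011010101) mod 2 = 1+0+0+0+1+0+1+0+1+0+0 mod 2 = 0
  c[1] = d·G[:,1] = (10101010100)·(10110110011) mod 2 = 1+0+1+0+0+0+1+0+0+0+0 mod 2 = 1
  c[2] = d·G[:,2] = (10101010100)·(10000000000) mod 2 = 1+0+0+0+0+0+0+0+0+0+0 mod 2 = 1
  c[3] = d·G[:,3] = (10101010100)·(01110001111) mod 2 = 0+0+1+0+0+0+0+0+1+0+0 mod 2 = 0
  c[4] = d·G[:,4] = (10101010100)·(01000000000) mod 2 = 0+0+0+0+0+0+0+0+0+0+0 mod 2 = 0
  c[5] = d·G[:,5] = (10101010100)·(00100000000) mod 2 = 0+0+1+0+0+0+0+0+0+0+0 mod 2 = 1
  c[6] = d·G[:,6] = (10101010100)·(00010000000) mod 2 = 0+0+0+0+0+0+0+0+0+0+0 mod 2 = 0
  c[7] = d·G[:,7] = (10101010100)·(00001111111) mod 2 = 0+0+0+0+1+0+1+0+1+0+0 mod 2 = 1
  c[8] = d·G[:,8] = (10101010100)·(00001000000) mod 2 = 0+0+0+0+1+0+0+0+0+0+0 mod 2 = 1
  c[9] = d·G[:,9] = (10101010100)·(00000100000) mod 2 = 0+0+0+0+0+0+0+0+0+0+0 mod 2 = 0
  c[10] = d·G[:,10] = (10101010100)·(00000010000) mod 2 = 0+0+0+0+0+0+1+0+0+0+0 mod 2 = 1
  c[11] = d·G[:,11] = (10101010100)·(00000001000) mod 2 = 0+0+0+0+0+0+0+0+0+0+0 mod 2 = 0
  c[12] = d·G[:,12] = (10101010100)·(00000000100) mod 2 = 0+0+0+0+0+0+0+0+1+0+0 mod 2 = 1
  c[13] = d·G[:,13] = (10101010100)·(00000000010) mod 2 = 0+0+0+0+0+0+0+0+0+0+0 mod 2 = 0
  c[14] = d·G[:,14] = (10101010100)·(00000000001) mod 2 = 0+0+0+0+0+0+0+0+0+0+0 mod 2 = 0
Codeword = 011001011010100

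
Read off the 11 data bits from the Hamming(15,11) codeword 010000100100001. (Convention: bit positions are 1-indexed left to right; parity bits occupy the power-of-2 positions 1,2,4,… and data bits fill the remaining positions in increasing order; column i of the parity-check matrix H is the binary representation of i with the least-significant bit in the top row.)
Parity bits occupy power-of-2 positions; data bits are at positions {3,5,6,7,9,10,11,12,13,14,15} (1-indexed).
Extract: c[3]=0 c[5]=0 c[6]=0 c[7]=1 c[9]=0 c[10]=1 c[11]=0 c[12]=0 c[13]=0 c[14]=0 c[15]=1
Data = 00010100001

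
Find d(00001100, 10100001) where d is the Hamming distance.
XOR = 10101101, count of 1s = 5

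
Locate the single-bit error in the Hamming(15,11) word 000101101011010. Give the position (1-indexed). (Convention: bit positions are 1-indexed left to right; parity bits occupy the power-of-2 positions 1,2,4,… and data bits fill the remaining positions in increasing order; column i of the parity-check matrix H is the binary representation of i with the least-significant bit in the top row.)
Syndrome s = H · r^T (mod 2), r = 000101101011010:
  s[0] = (101010101010101)·(000101101011010) mod 2 = 0+0+0+0+0+0+1+0+1+0+1+0+0+0+0 mod 2 = 1
  s[1] = (011001100110011)·(000101101011010) mod 2 = 0+0+0+0+0+1+1+0+0+0+1+0+0+1+0 mod 2 = 0
  s[2] = (000111100001111)·(000101101011010) mod 2 = 0+0+0+1+0+1+1+0+0+0+0+1+0+1+0 mod 2 = 1
  s[3] = (000000011111111)·(000101101011010) mod 2 = 0+0+0+0+0+0+0+0+1+0+1+1+0+1+0 mod 2 = 0
Syndrome = 1010
Column i of H is the binary representation of i, so the syndrome is the binary index of the flipped bit.
Read s = 1010 with s[0] as LSB: 1·2^0 + 0·2^1 + 1·2^2 + 0·2^3 = 5.
Error is at bit position 5.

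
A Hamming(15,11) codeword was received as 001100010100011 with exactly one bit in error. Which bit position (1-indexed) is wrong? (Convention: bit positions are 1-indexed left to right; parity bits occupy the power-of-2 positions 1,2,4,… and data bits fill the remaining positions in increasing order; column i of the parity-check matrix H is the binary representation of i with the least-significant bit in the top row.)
Syndrome s = H · r^T (mod 2), r = 001100010100011:
  s[0] = (101010101010101)·(001100010100011) mod 2 = 0+0+1+0+0+0+0+0+0+0+0+0+0+0+1 mod 2 = 0
  s[1] = (011001100110011)·(001100010100011) mod 2 = 0+0+1+0+0+0+0+0+0+1+0+0+0+1+1 mod 2 = 0
  s[2] = (000111100001111)·(001100010100011) mod 2 = 0+0+0+1+0+0+0+0+0+0+0+0+0+1+1 mod 2 = 1
  s[3] = (000000011111111)·(001100010100011) mod 2 = 0+0+0+0+0+0+0+1+0+1+0+0+0+1+1 mod 2 = 0
Syndrome = 0010
Column i of H is the binary representation of i, so the syndrome is the binary index of the flipped bit.
Read s = 0010 with s[0] as LSB: 0·2^0 + 0·2^1 + 1·2^2 + 0·2^3 = 4.
Error is at bit position 4.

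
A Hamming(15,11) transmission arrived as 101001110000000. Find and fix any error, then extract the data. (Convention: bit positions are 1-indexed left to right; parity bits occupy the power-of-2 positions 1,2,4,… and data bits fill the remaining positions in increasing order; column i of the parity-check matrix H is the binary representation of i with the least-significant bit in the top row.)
Syndrome s = H · r^T (mod 2), r = 101001110000000:
  s[0] = (101010101010101)·(101001110000000) mod 2 = 1+0+1+0+0+0+1+0+0+0+0+0+0+0+0 mod 2 = 1
  s[1] = (011001100110011)·(101001110000000) mod 2 = 0+0+1+0+0+1+1+0+0+0+0+0+0+0+0 mod 2 = 1
  s[2] = (000111100001111)·(101001110000000) mod 2 = 0+0+0+0+0+1+1+0+0+0+0+0+0+0+0 mod 2 = 0
  s[3] = (000000011111111)·(101001110000000) mod 2 = 0+0+0+0+0+0+0+1+0+0+0+0+0+0+0 mod 2 = 1
Syndrome = 1101
Column 11 of H equals this syndrome → error at bit 11 (1-indexed).
Flip bit 11: 101001110000000 → 101001110010000
Extract data bits at positions {3,5,6,7,9,10,11,12,13,14,15}: 10110010000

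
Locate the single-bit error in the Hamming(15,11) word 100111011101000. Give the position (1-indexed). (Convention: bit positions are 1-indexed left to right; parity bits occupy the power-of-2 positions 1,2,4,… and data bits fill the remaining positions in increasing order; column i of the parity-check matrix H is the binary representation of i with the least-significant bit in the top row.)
Syndrome s = H · r^T (mod 2), r = 100111011101000:
  s[0] = (101010101010101)·(100111011101000) mod 2 = 1+0+0+0+1+0+0+0+1+0+0+0+0+0+0 mod 2 = 1
  s[1] = (011001100110011)·(100111011101000) mod 2 = 0+0+0+0+0+1+0+0+0+1+0+0+0+0+0 mod 2 = 0
  s[2] = (000111100001111)·(100111011101000) mod 2 = 0+0+0+1+1+1+0+0+0+0+0+1+0+0+0 mod 2 = 0
  s[3] = (000000011111111)·(100111011101000) mod 2 = 0+0+0+0+0+0+0+1+1+1+0+1+0+0+0 mod 2 = 0
Syndrome = 1000
Column i of H is the binary representation of i, so the syndrome is the binary index of the flipped bit.
Read s = 1000 with s[0] as LSB: 1·2^0 + 0·2^1 + 0·2^2 + 0·2^3 = 1.
Error is at bit position 1.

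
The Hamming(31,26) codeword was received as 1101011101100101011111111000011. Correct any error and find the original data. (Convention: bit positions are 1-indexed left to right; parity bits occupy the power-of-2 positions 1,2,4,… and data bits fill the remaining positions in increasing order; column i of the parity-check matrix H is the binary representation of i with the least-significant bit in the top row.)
Syndrome s = H · r^T (mod 2), r = 1101011101100101011111111000011:
  s[0] = (1010101010101010101010101010101)·(1101011101100101011111111000011) mod 2 = 1+0+0+0+0+0+1+0+0+0+1+0+0+0+0+0+0+0+1+0+1+0+1+0+1+0+0+0+0+0+1 mod 2 = 0
  s[1] = (0110011001100110011001100110011)·(1101011101100101011111111000011) mod 2 = 0+1+0+0+0+1+1+0+0+1+1+0+0+1+0+0+0+1+1+0+0+1+1+0+0+0+0+0+0+1+1 mod 2 = 0
  s[2] = (0001111000011110000111100001111)·(1101011101100101011111111000011) mod 2 = 0+0+0+1+0+1+1+0+0+0+0+0+0+1+0+0+0+0+0+1+1+1+1+0+0+0+0+0+0+1+1 mod 2 = 0
  s[3] = (0000000111111110000000011111111)·(1101011101100101011111111000011) mod 2 = 0+0+0+0+0+0+0+1+0+1+1+0+0+1+0+0+0+0+0+0+0+0+0+1+1+0+0+0+0+1+1 mod 2 = 0
  s[4] = (0000000000000001111111111111111)·(1101011101100101011111111000011) mod 2 = 0+0+0+0+0+0+0+0+0+0+0+0+0+0+0+1+0+1+1+1+1+1+1+1+1+0+0+0+0+1+1 mod 2 = 1
Syndrome = 00001
Column 16 of H equals this syndrome → error at bit 16 (1-indexed).
Flip bit 16: 1101011101100101011111111000011 → 1101011101100100011111111000011
Extract data bits at positions {3,5,6,7,9,10,11,12,13,14,15,17,18,19,20,21,22,23,24,25,26,27,28,29,30,31}: 00110110010011111111000011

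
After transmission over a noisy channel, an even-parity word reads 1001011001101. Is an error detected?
Sum of received bits: 1+0+0+1+0+1+1+0+0+1+1+0+1 = 7; 7 mod 2 = 1. Result is 1 ≠ 0 → error detected.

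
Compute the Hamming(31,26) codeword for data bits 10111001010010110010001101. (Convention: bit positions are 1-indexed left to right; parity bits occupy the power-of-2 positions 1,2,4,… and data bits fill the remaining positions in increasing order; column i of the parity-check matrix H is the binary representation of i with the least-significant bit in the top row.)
Codeword c = d · G (mod 2), d = 10111001010010110010001101:
  c[0] = d·G[:,0] = (10111001010010110010001101)·(11011010101101010101010101) mod 2 = 1+0+0+1+1+0+0+0+0+0+0+0+0+0+0+1+0+0+0+0+0+0+0+1+0+1 mod 2 = 0
  c[1] = d·G[:,1] = (10111001010010110010001101)·(10110110011011001100110011) mod 2 = 1+0+1+1+0+0+0+0+0+1+0+0+1+0+0+0+0+0+0+0+0+0+0+0+0+1 mod 2 = 0
  c[2] = d·G[:,2] = (10111001010010110010001101)·(10000000000000000000000000) mod 2 = 1+0+0+0+0+0+0+0+0+0+0+0+0+0+0+0+0+0+0+0+0+0+0+0+0+0 mod 2 = 1
  c[3] = d·G[:,3] = (10111001010010110010001101)·(01110001111000111100001111) mod 2 = 0+0+1+1+0+0+0+1+0+1+0+0+0+0+1+1+0+0+0+0+0+0+1+1+0+1 mod 2 = 1
  c[4] = d·G[:,4] = (10111001010010110010001101)·(01000000000000000000000000) mod 2 = 0+0+0+0+0+0+0+0+0+0+0+0+0+0+0+0+0+0+0+0+0+0+0+0+0+0 mod 2 = 0
  c[5] = d·G[:,5] = (10111001010010110010001101)·(00100000000000000000000000) mod 2 = 0+0+1+0+0+0+0+0+0+0+0+0+0+0+0+0+0+0+0+0+0+0+0+0+0+0 mod 2 = 1
  c[6] = d·G[:,6] = (10111001010010110010001101)·(00010000000000000000000000) mod 2 = 0+0+0+1+0+0+0+0+0+0+0+0+0+0+0+0+0+0+0+0+0+0+0+0+0+0 mod 2 = 1
  c[7] = d·G[:,7] = (10111001010010110010001101)·(00001111111000000011111111) mod 2 = 0+0+0+0+1+0+0+1+0+1+0+0+0+0+0+0+0+0+1+0+0+0+1+1+0+1 mod 2 = 1
  c[8] = d·G[:,8] = (10111001010010110010001101)·(00001000000000000000000000) mod 2 = 0+0+0+0+1+0+0+0+0+0+0+0+0+0+0+0+0+0+0+0+0+0+0+0+0+0 mod 2 = 1
  c[9] = d·G[:,9] = (10111001010010110010001101)·(00000100000000000000000000) mod 2 = 0+0+0+0+0+0+0+0+0+0+0+0+0+0+0+0+0+0+0+0+0+0+0+0+0+0 mod 2 = 0
  c[10] = d·G[:,10] = (10111001010010110010001101)·(00000010000000000000000000) mod 2 = 0+0+0+0+0+0+0+0+0+0+0+0+0+0+0+0+0+0+0+0+0+0+0+0+0+0 mod 2 = 0
  c[11] = d·G[:,11] = (10111001010010110010001101)·(00000001000000000000000000) mod 2 = 0+0+0+0+0+0+0+1+0+0+0+0+0+0+0+0+0+0+0+0+0+0+0+0+0+0 mod 2 = 1
  c[12] = d·G[:,12] = (10111001010010110010001101)·(00000000100000000000000000) mod 2 = 0+0+0+0+0+0+0+0+0+0+0+0+0+0+0+0+0+0+0+0+0+0+0+0+0+0 mod 2 = 0
  c[13] = d·G[:,13] = (10111001010010110010001101)·(00000000010000000000000000) mod 2 = 0+0+0+0+0+0+0+0+0+1+0+0+0+0+0+0+0+0+0+0+0+0+0+0+0+0 mod 2 = 1
  c[14] = d·G[:,14] = (10111001010010110010001101)·(00000000001000000000000000) mod 2 = 0+0+0+0+0+0+0+0+0+0+0+0+0+0+0+0+0+0+0+0+0+0+0+0+0+0 mod 2 = 0
  c[15] = d·G[:,15] = (10111001010010110010001101)·(00000000000111111111111111) mod 2 = 0+0+0+0+0+0+0+0+0+0+0+0+1+0+1+1+0+0+1+0+0+0+1+1+0+1 mod 2 = 1
  c[16] = d·G[:,16] = (10111001010010110010001101)·(00000000000100000000000000) mod 2 = 0+0+0+0+0+0+0+0+0+0+0+0+0+0+0+0+0+0+0+0+0+0+0+0+0+0 mod 2 = 0
  c[17] = d·G[:,17] = (10111001010010110010001101)·(00000000000010000000000000) mod 2 = 0+0+0+0+0+0+0+0+0+0+0+0+1+0+0+0+0+0+0+0+0+0+0+0+0+0 mod 2 = 1
  c[18] = d·G[:,18] = (10111001010010110010001101)·(00000000000001000000000000) mod 2 = 0+0+0+0+0+0+0+0+0+0+0+0+0+0+0+0+0+0+0+0+0+0+0+0+0+0 mod 2 = 0
  c[19] = d·G[:,19] = (10111001010010110010001101)·(00000000000000100000000000) mod 2 = 0+0+0+0+0+0+0+0+0+0+0+0+0+0+1+0+0+0+0+0+0+0+0+0+0+0 mod 2 = 1
  c[20] = d·G[:,20] = (10111001010010110010001101)·(00000000000000010000000000) mod 2 = 0+0+0+0+0+0+0+0+0+0+0+0+0+0+0+1+0+0+0+0+0+0+0+0+0+0 mod 2 = 1
  c[21] = d·G[:,21] = (10111001010010110010001101)·(00000000000000001000000000) mod 2 = 0+0+0+0+0+0+0+0+0+0+0+0+0+0+0+0+0+0+0+0+0+0+0+0+0+0 mod 2 = 0
  c[22] = d·G[:,22] = (10111001010010110010001101)·(00000000000000000100000000) mod 2 = 0+0+0+0+0+0+0+0+0+0+0+0+0+0+0+0+0+0+0+0+0+0+0+0+0+0 mod 2 = 0
  c[23] = d·G[:,23] = (10111001010010110010001101)·(00000000000000000010000000) mod 2 = 0+0+0+0+0+0+0+0+0+0+0+0+0+0+0+0+0+0+1+0+0+0+0+0+0+0 mod 2 = 1
  c[24] = d·G[:,24] = (10111001010010110010001101)·(00000000000000000001000000) mod 2 = 0+0+0+0+0+0+0+0+0+0+0+0+0+0+0+0+0+0+0+0+0+0+0+0+0+0 mod 2 = 0
  c[25] = d·G[:,25] = (10111001010010110010001101)·(00000000000000000000100000) mod 2 = 0+0+0+0+0+0+0+0+0+0+0+0+0+0+0+0+0+0+0+0+0+0+0+0+0+0 mod 2 = 0
  c[26] = d·G[:,26] = (10111001010010110010001101)·(00000000000000000000010000) mod 2 = 0+0+0+0+0+0+0+0+0+0+0+0+0+0+0+0+0+0+0+0+0+0+0+0+0+0 mod 2 = 0
  c[27] = d·G[:,27] = (10111001010010110010001101)·(00000000000000000000001000) mod 2 = 0+0+0+0+0+0+0+0+0+0+0+0+0+0+0+0+0+0+0+0+0+0+1+0+0+0 mod 2 = 1
  c[28] = d·G[:,28] = (10111001010010110010001101)·(00000000000000000000000100) mod 2 = 0+0+0+0+0+0+0+0+0+0+0+0+0+0+0+0+0+0+0+0+0+0+0+1+0+0 mod 2 = 1
  c[29] = d·G[:,29] = (10111001010010110010001101)·(00000000000000000000000010) mod 2 = 0+0+0+0+0+0+0+0+0+0+0+0+0+0+0+0+0+0+0+0+0+0+0+0+0+0 mod 2 = 0
  c[30] = d·G[:,30] = (10111001010010110010001101)·(00000000000000000000000001) mod 2 = 0+0+0+0+0+0+0+0+0+0+0+0+0+0+0+0+0+0+0+0+0+0+0+0+0+1 mod 2 = 1
Codeword = 0011011110010101010110010001101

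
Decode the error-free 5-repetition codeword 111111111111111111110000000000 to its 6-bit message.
Split into 5-bit blocks: 11111 11111 11111 11111 00000 00000
Data = 111100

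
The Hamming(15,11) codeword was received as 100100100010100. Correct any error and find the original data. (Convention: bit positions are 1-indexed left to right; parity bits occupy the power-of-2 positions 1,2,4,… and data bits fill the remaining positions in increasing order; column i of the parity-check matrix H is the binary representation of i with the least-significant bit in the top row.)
Syndrome s = H · r^T (mod 2), r = 100100100010100:
  s[0] = (101010101010101)·(100100100010100) mod 2 = 1+0+0+0+0+0+1+0+0+0+1+0+1+0+0 mod 2 = 0
  s[1] = (011001100110011)·(100100100010100) mod 2 = 0+0+0+0+0+0+1+0+0+0+1+0+0+0+0 mod 2 = 0
  s[2] = (000111100001111)·(100100100010100) mod 2 = 0+0+0+1+0+0+1+0+0+0+0+0+1+0+0 mod 2 = 1
  s[3] = (000000011111111)·(100100100010100) mod 2 = 0+0+0+0+0+0+0+0+0+0+1+0+1+0+0 mod 2 = 0
Syndrome = 0010
Column 4 of H equals this syndrome → error at bit 4 (1-indexed).
Flip bit 4: 100100100010100 → 100000100010100
Extract data bits at positions {3,5,6,7,9,10,11,12,13,14,15}: 00010010100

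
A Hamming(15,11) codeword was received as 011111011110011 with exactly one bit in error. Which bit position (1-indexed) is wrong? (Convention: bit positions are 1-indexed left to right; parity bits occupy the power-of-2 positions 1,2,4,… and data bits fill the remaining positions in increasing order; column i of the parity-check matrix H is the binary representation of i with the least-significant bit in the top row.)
Syndrome s = H · r^T (mod 2), r = 011111011110011:
  s[0] = (101010101010101)·(011111011110011) mod 2 = 0+0+1+0+1+0+0+0+1+0+1+0+0+0+1 mod 2 = 1
  s[1] = (011001100110011)·(011111011110011) mod 2 = 0+1+1+0+0+1+0+0+0+1+1+0+0+1+1 mod 2 = 1
  s[2] = (000111100001111)·(011111011110011) mod 2 = 0+0+0+1+1+1+0+0+0+0+0+0+0+1+1 mod 2 = 1
  s[3] = (000000011111111)·(011111011110011) mod 2 = 0+0+0+0+0+0+0+1+1+1+1+0+0+1+1 mod 2 = 0
Syndrome = 1110
Column i of H is the binary representation of i, so the syndrome is the binary index of the flipped bit.
Read s = 1110 with s[0] as LSB: 1·2^0 + 1·2^1 + 1·2^2 + 0·2^3 = 7.
Error is at bit position 7.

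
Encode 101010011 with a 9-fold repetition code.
Repeat each bit 9× and concatenate:
1→111111111  0→000000000  1→111111111  0→000000000  1→111111111  0→000000000  0→000000000  1→111111111  1→111111111
Codeword = 111111111000000000111111111000000000111111111000000000000000000111111111111111111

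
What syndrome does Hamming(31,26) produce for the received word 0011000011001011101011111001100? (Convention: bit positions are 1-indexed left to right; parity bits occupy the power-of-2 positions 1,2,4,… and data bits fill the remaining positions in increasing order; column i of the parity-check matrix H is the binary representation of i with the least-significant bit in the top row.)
Syndrome s = H · r^T (mod 2), r = 0011000011001011101011111001100:
  s[0] = (1010101010101010101010101010101)·(0011000011001011101011111001100) mod 2 = 0+0+1+0+0+0+0+0+1+0+0+0+1+0+1+0+1+0+1+0+1+0+1+0+1+0+0+0+1+0+0 mod 2 = 0
  s[1] = (0110011001100110011001100110011)·(0011000011001011101011111001100) mod 2 = 0+0+1+0+0+0+0+0+0+1+0+0+0+0+1+0+0+0+1+0+0+1+1+0+0+0+0+0+0+0+0 mod 2 = 0
  s[2] = (0001111000011110000111100001111)·(0011000011001011101011111001100) mod 2 = 0+0+0+1+0+0+0+0+0+0+0+0+1+0+1+0+0+0+0+0+1+1+1+0+0+0+0+1+1+0+0 mod 2 = 0
  s[3] = (0000000111111110000000011111111)·(0011000011001011101011111001100) mod 2 = 0+0+0+0+0+0+0+0+1+1+0+0+1+0+1+0+0+0+0+0+0+0+0+1+1+0+0+1+1+0+0 mod 2 = 0
  s[4] = (0000000000000001111111111111111)·(0011000011001011101011111001100) mod 2 = 0+0+0+0+0+0+0+0+0+0+0+0+0+0+0+1+1+0+1+0+1+1+1+1+1+0+0+1+1+0+0 mod 2 = 0
Syndrome = 00000
s = 0: no error detected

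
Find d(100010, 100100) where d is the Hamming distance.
XOR = 000110, count of 1s = 2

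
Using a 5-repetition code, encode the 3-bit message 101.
Repeat each bit 5× and concatenate:
1→11111  0→00000  1→11111
Codeword = 111110000011111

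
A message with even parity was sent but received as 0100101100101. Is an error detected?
Sum of received bits: 0+1+0+0+1+0+1+1+0+0+1+0+1 = 6; 6 mod 2 = 0. Result is 0 → no error detected.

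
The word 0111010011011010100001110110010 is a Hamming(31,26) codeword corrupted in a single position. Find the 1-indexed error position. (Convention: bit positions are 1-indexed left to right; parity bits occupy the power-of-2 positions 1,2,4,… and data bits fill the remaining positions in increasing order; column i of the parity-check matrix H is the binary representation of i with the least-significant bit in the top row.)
Syndrome s = H · r^T (mod 2), r = 0111010011011010100001110110010:
  s[0] = (1010101010101010101010101010101)·(0111010011011010100001110110010) mod 2 = 0+0+1+0+0+0+0+0+1+0+0+0+1+0+1+0+1+0+0+0+0+0+1+0+0+0+1+0+0+0+0 mod 2 = 1
  s[1] = (0110011001100110011001100110011)·(0111010011011010100001110110010) mod 2 = 0+1+1+0+0+1+0+0+0+1+0+0+0+0+1+0+0+0+0+0+0+1+1+0+0+1+1+0+0+1+0 mod 2 = 0
  s[2] = (0001111000011110000111100001111)·(0111010011011010100001110110010) mod 2 = 0+0+0+1+0+1+0+0+0+0+0+1+1+0+1+0+0+0+0+0+0+1+1+0+0+0+0+0+0+1+0 mod 2 = 0
  s[3] = (0000000111111110000000011111111)·(0111010011011010100001110110010) mod 2 = 0+0+0+0+0+0+0+0+1+1+0+1+1+0+1+0+0+0+0+0+0+0+0+1+0+1+1+0+0+1+0 mod 2 = 1
  s[4] = (0000000000000001111111111111111)·(0111010011011010100001110110010) mod 2 = 0+0+0+0+0+0+0+0+0+0+0+0+0+0+0+0+1+0+0+0+0+1+1+1+0+1+1+0+0+1+0 mod 2 = 1
Syndrome = 10011
Column i of H is the binary representation of i, so the syndrome is the binary index of the flipped bit.
Read s = 10011 with s[0] as LSB: 1·2^0 + 0·2^1 + 0·2^2 + 1·2^3 + 1·2^4 = 25.
Error is at bit position 25.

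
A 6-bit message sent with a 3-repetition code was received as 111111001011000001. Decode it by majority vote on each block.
Split into 3-bit blocks and majority-vote each:
  block 1 = 111: 3 ones, 0 zeros → 1
  block 2 = 111: 3 ones, 0 zeros → 1
  block 3 = 001: 1 ones, 2 zeros → 0
  block 4 = 011: 2 ones, 1 zeros → 1
  block 5 = 000: 0 ones, 3 zeros → 0
  block 6 = 001: 1 ones, 2 zeros → 0
Decoded = 110100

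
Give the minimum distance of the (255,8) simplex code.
d_min = 128 (every nonzero codeword of the simplex code S_8 has weight 2^(r−1) = 128).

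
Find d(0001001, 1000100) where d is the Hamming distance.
XOR = 1001101, count of 1s = 4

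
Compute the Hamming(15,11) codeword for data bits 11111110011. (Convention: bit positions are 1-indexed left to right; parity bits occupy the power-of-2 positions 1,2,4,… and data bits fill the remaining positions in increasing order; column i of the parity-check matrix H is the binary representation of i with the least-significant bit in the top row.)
Codeword c = d · G (mod 2), d = 11111110011:
  c[0] = d·G[:,0] = (11111110011)·(11011010101) mod 2 = 1+1+0+1+1+0+1+0+0+0+1 mod 2 = 0
  c[1] = d·G[:,1] = (11111110011)·(10110110011) mod 2 = 1+0+1+1+0+1+1+0+0+1+1 mod 2 = 1
  c[2] = d·G[:,2] = (11111110011)·(10000000000) mod 2 = 1+0+0+0+0+0+0+0+0+0+0 mod 2 = 1
  c[3] = d·G[:,3] = (11111110011)·(01110001111) mod 2 = 0+1+1+1+0+0+0+0+0+1+1 mod 2 = 1
  c[4] = d·G[:,4] = (11111110011)·(01000000000) mod 2 = 0+1+0+0+0+0+0+0+0+0+0 mod 2 = 1
  c[5] = d·G[:,5] = (11111110011)·(00100000000) mod 2 = 0+0+1+0+0+0+0+0+0+0+0 mod 2 = 1
  c[6] = d·G[:,6] = (11111110011)·(00010000000) mod 2 = 0+0+0+1+0+0+0+0+0+0+0 mod 2 = 1
  c[7] = d·G[:,7] = (11111110011)·(00001111111) mod 2 = 0+0+0+0+1+1+1+0+0+1+1 mod 2 = 1
  c[8] = d·G[:,8] = (11111110011)·(00001000000) mod 2 = 0+0+0+0+1+0+0+0+0+0+0 mod 2 = 1
  c[9] = d·G[:,9] = (11111110011)·(00000100000) mod 2 = 0+0+0+0+0+1+0+0+0+0+0 mod 2 = 1
  c[10] = d·G[:,10] = (11111110011)·(00000010000) mod 2 = 0+0+0+0+0+0+1+0+0+0+0 mod 2 = 1
  c[11] = d·G[:,11] = (11111110011)·(00000001000) mod 2 = 0+0+0+0+0+0+0+0+0+0+0 mod 2 = 0
  c[12] = d·G[:,12] = (11111110011)·(00000000100) mod 2 = 0+0+0+0+0+0+0+0+0+0+0 mod 2 = 0
  c[13] = d·G[:,13] = (11111110011)·(00000000010) mod 2 = 0+0+0+0+0+0+0+0+0+1+0 mod 2 = 1
  c[14] = d·G[:,14] = (11111110011)·(00000000001) mod 2 = 0+0+0+0+0+0+0+0+0+0+1 mod 2 = 1
Codeword = 011111111110011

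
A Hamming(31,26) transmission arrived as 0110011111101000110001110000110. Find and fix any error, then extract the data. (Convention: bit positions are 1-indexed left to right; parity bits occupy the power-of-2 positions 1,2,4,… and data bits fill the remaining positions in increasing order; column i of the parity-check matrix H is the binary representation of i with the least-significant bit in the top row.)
Syndrome s = H · r^T (mod 2), r = 0110011111101000110001110000110:
  s[0] = (1010101010101010101010101010101)·(0110011111101000110001110000110) mod 2 = 0+0+1+0+0+0+1+0+1+0+1+0+1+0+0+0+1+0+0+0+0+0+1+0+0+0+0+0+1+0+0 mod 2 = 0
  s[1] = (0110011001100110011001100110011)·(0110011111101000110001110000110) mod 2 = 0+1+1+0+0+1+1+0+0+1+1+0+0+0+0+0+0+1+0+0+0+1+1+0+0+0+0+0+0+1+0 mod 2 = 0
  s[2] = (0001111000011110000111100001111)·(0110011111101000110001110000110) mod 2 = 0+0+0+0+0+1+1+0+0+0+0+0+1+0+0+0+0+0+0+0+0+1+1+0+0+0+0+0+1+1+0 mod 2 = 1
  s[3] = (0000000111111110000000011111111)·(0110011111101000110001110000110) mod 2 = 0+0+0+0+0+0+0+1+1+1+1+0+1+0+0+0+0+0+0+0+0+0+0+1+0+0+0+0+1+1+0 mod 2 = 0
  s[4] = (0000000000000001111111111111111)·(0110011111101000110001110000110) mod 2 = 0+0+0+0+0+0+0+0+0+0+0+0+0+0+0+0+1+1+0+0+0+1+1+1+0+0+0+0+1+1+0 mod 2 = 1
Syndrome = 00101
Column 20 of H equals this syndrome → error at bit 20 (1-indexed).
Flip bit 20: 0110011111101000110001110000110 → 0110011111101000110101110000110
Extract data bits at positions {3,5,6,7,9,10,11,12,13,14,15,17,18,19,20,21,22,23,24,25,26,27,28,29,30,31}: 10111110100110101110000110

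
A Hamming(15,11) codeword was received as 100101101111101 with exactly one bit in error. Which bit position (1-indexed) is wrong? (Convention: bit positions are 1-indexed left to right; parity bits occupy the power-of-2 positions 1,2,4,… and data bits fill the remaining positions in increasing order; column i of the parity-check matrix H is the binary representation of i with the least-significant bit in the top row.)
Syndrome s = H · r^T (mod 2), r = 100101101111101:
  s[0] = (101010101010101)·(100101101111101) mod 2 = 1+0+0+0+0+0+1+0+1+0+1+0+1+0+1 mod 2 = 0
  s[1] = (011001100110011)·(100101101111101) mod 2 = 0+0+0+0+0+1+1+0+0+1+1+0+0+0+1 mod 2 = 1
  s[2] = (000111100001111)·(100101101111101) mod 2 = 0+0+0+1+0+1+1+0+0+0+0+1+1+0+1 mod 2 = 0
  s[3] = (000000011111111)·(100101101111101) mod 2 = 0+0+0+0+0+0+0+0+1+1+1+1+1+0+1 mod 2 = 0
Syndrome = 0100
Column i of H is the binary representation of i, so the syndrome is the binary index of the flipped bit.
Read s = 0100 with s[0] as LSB: 0·2^0 + 1·2^1 + 0·2^2 + 0·2^3 = 2.
Error is at bit position 2.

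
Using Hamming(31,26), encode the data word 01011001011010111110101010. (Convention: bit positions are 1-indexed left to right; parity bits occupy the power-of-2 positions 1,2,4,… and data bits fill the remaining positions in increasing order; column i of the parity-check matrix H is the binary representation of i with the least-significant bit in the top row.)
Codeword c = d · G (mod 2), d = 01011001011010111110101010:
  c[0] = d·G[:,0] = (01011001011010111110101010)·(11011010101101010101010101) mod 2 = 0+1+0+1+1+0+0+0+0+0+1+0+0+0+0+1+0+1+0+0+0+0+0+0+0+0 mod 2 = 0
  c[1] = d·G[:,1] = (01011001011010111110101010)·(10110110011011001100110011) mod 2 = 0+0+0+1+0+0+0+0+0+1+1+0+1+0+0+0+1+1+0+0+1+0+0+0+1+0 mod 2 = 0
  c[2] = d·G[:,2] = (01011001011010111110101010)·(10000000000000000000000000) mod 2 = 0+0+0+0+0+0+0+0+0+0+0+0+0+0+0+0+0+0+0+0+0+0+0+0+0+0 mod 2 = 0
  c[3] = d·G[:,3] = (01011001011010111110101010)·(01110001111000111100001111) mod 2 = 0+1+0+1+0+0+0+1+0+1+1+0+0+0+1+1+1+1+0+0+0+0+1+0+1+0 mod 2 = 1
  c[4] = d·G[:,4] = (01011001011010111110101010)·(01000000000000000000000000) mod 2 = 0+1+0+0+0+0+0+0+0+0+0+0+0+0+0+0+0+0+0+0+0+0+0+0+0+0 mod 2 = 1
  c[5] = d·G[:,5] = (01011001011010111110101010)·(00100000000000000000000000) mod 2 = 0+0+0+0+0+0+0+0+0+0+0+0+0+0+0+0+0+0+0+0+0+0+0+0+0+0 mod 2 = 0
  c[6] = d·G[:,6] = (01011001011010111110101010)·(00010000000000000000000000) mod 2 = 0+0+0+1+0+0+0+0+0+0+0+0+0+0+0+0+0+0+0+0+0+0+0+0+0+0 mod 2 = 1
  c[7] = d·G[:,7] = (01011001011010111110101010)·(00001111111000000011111111) mod 2 = 0+0+0+0+1+0+0+1+0+1+1+0+0+0+0+0+0+0+1+0+1+0+1+0+1+0 mod 2 = 0
  c[8] = d·G[:,8] = (01011001011010111110101010)·(00001000000000000000000000) mod 2 = 0+0+0+0+1+0+0+0+0+0+0+0+0+0+0+0+0+0+0+0+0+0+0+0+0+0 mod 2 = 1
  c[9] = d·G[:,9] = (01011001011010111110101010)·(00000100000000000000000000) mod 2 = 0+0+0+0+0+0+0+0+0+0+0+0+0+0+0+0+0+0+0+0+0+0+0+0+0+0 mod 2 = 0
  c[10] = d·G[:,10] = (01011001011010111110101010)·(00000010000000000000000000) mod 2 = 0+0+0+0+0+0+0+0+0+0+0+0+0+0+0+0+0+0+0+0+0+0+0+0+0+0 mod 2 = 0
  c[11] = d·G[:,11] = (01011001011010111110101010)·(00000001000000000000000000) mod 2 = 0+0+0+0+0+0+0+1+0+0+0+0+0+0+0+0+0+0+0+0+0+0+0+0+0+0 mod 2 = 1
  c[12] = d·G[:,12] = (01011001011010111110101010)·(00000000100000000000000000) mod 2 = 0+0+0+0+0+0+0+0+0+0+0+0+0+0+0+0+0+0+0+0+0+0+0+0+0+0 mod 2 = 0
  c[13] = d·G[:,13] = (01011001011010111110101010)·(00000000010000000000000000) mod 2 = 0+0+0+0+0+0+0+0+0+1+0+0+0+0+0+0+0+0+0+0+0+0+0+0+0+0 mod 2 = 1
  c[14] = d·G[:,14] = (01011001011010111110101010)·(00000000001000000000000000) mod 2 = 0+0+0+0+0+0+0+0+0+0+1+0+0+0+0+0+0+0+0+0+0+0+0+0+0+0 mod 2 = 1
  c[15] = d·G[:,15] = (01011001011010111110101010)·(00000000000111111111111111) mod 2 = 0+0+0+0+0+0+0+0+0+0+0+0+1+0+1+1+1+1+1+0+1+0+1+0+1+0 mod 2 = 1
  c[16] = d·G[:,16] = (01011001011010111110101010)·(00000000000100000000000000) mod 2 = 0+0+0+0+0+0+0+0+0+0+0+0+0+0+0+0+0+0+0+0+0+0+0+0+0+0 mod 2 = 0
  c[17] = d·G[:,17] = (01011001011010111110101010)·(00000000000010000000000000) mod 2 = 0+0+0+0+0+0+0+0+0+0+0+0+1+0+0+0+0+0+0+0+0+0+0+0+0+0 mod 2 = 1
  c[18] = d·G[:,18] = (01011001011010111110101010)·(00000000000001000000000000) mod 2 = 0+0+0+0+0+0+0+0+0+0+0+0+0+0+0+0+0+0+0+0+0+0+0+0+0+0 mod 2 = 0
  c[19] = d·G[:,19] = (01011001011010111110101010)·(00000000000000100000000000) mod 2 = 0+0+0+0+0+0+0+0+0+0+0+0+0+0+1+0+0+0+0+0+0+0+0+0+0+0 mod 2 = 1
  c[20] = d·G[:,20] = (01011001011010111110101010)·(00000000000000010000000000) mod 2 = 0+0+0+0+0+0+0+0+0+0+0+0+0+0+0+1+0+0+0+0+0+0+0+0+0+0 mod 2 = 1
  c[21] = d·G[:,21] = (01011001011010111110101010)·(00000000000000001000000000) mod 2 = 0+0+0+0+0+0+0+0+0+0+0+0+0+0+0+0+1+0+0+0+0+0+0+0+0+0 mod 2 = 1
  c[22] = d·G[:,22] = (01011001011010111110101010)·(00000000000000000100000000) mod 2 = 0+0+0+0+0+0+0+0+0+0+0+0+0+0+0+0+0+1+0+0+0+0+0+0+0+0 mod 2 = 1
  c[23] = d·G[:,23] = (01011001011010111110101010)·(00000000000000000010000000) mod 2 = 0+0+0+0+0+0+0+0+0+0+0+0+0+0+0+0+0+0+1+0+0+0+0+0+0+0 mod 2 = 1
  c[24] = d·G[:,24] = (01011001011010111110101010)·(00000000000000000001000000) mod 2 = 0+0+0+0+0+0+0+0+0+0+0+0+0+0+0+0+0+0+0+0+0+0+0+0+0+0 mod 2 = 0
  c[25] = d·G[:,25] = (01011001011010111110101010)·(00000000000000000000100000) mod 2 = 0+0+0+0+0+0+0+0+0+0+0+0+0+0+0+0+0+0+0+0+1+0+0+0+0+0 mod 2 = 1
  c[26] = d·G[:,26] = (01011001011010111110101010)·(00000000000000000000010000) mod 2 = 0+0+0+0+0+0+0+0+0+0+0+0+0+0+0+0+0+0+0+0+0+0+0+0+0+0 mod 2 = 0
  c[27] = d·G[:,27] = (01011001011010111110101010)·(00000000000000000000001000) mod 2 = 0+0+0+0+0+0+0+0+0+0+0+0+0+0+0+0+0+0+0+0+0+0+1+0+0+0 mod 2 = 1
  c[28] = d·G[:,28] = (01011001011010111110101010)·(00000000000000000000000100) mod 2 = 0+0+0+0+0+0+0+0+0+0+0+0+0+0+0+0+0+0+0+0+0+0+0+0+0+0 mod 2 = 0
  c[29] = d·G[:,29] = (01011001011010111110101010)·(00000000000000000000000010) mod 2 = 0+0+0+0+0+0+0+0+0+0+0+0+0+0+0+0+0+0+0+0+0+0+0+0+1+0 mod 2 = 1
  c[30] = d·G[:,30] = (01011001011010111110101010)·(00000000000000000000000001) mod 2 = 0+0+0+0+0+0+0+0+0+0+0+0+0+0+0+0+0+0+0+0+0+0+0+0+0+0 mod 2 = 0
Codeword = 0001101010010111010111110101010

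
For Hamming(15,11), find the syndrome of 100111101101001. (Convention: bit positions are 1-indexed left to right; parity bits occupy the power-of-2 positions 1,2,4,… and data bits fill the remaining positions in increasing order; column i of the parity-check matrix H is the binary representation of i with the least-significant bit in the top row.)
Syndrome s = H · r^T (mod 2), r = 100111101101001:
  s[0] = (101010101010101)·(100111101101001) mod 2 = 1+0+0+0+1+0+1+0+1+0+0+0+0+0+1 mod 2 = 1
  s[1] = (011001100110011)·(100111101101001) mod 2 = 0+0+0+0+0+1+1+0+0+1+0+0+0+0+1 mod 2 = 0
  s[2] = (000111100001111)·(100111101101001) mod 2 = 0+0+0+1+1+1+1+0+0+0+0+1+0+0+1 mod 2 = 0
  s[3] = (000000011111111)·(100111101101001) mod 2 = 0+0+0+0+0+0+0+0+1+1+0+1+0+0+1 mod 2 = 0
Syndrome = 1000
Non-zero syndrome: error at position 1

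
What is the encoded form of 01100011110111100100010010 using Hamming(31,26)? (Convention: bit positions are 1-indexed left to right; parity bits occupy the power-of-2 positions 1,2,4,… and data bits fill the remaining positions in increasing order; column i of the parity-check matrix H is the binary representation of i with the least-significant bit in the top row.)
Codeword c = d · G (mod 2), d = 01100011110111100100010010:
  c[0] = d·G[:,0] = (01100011110111100100010010)·(11011010101101010101010101) mod 2 = 0+1+0+0+0+0+1+0+1+0+0+1+0+1+0+0+0+1+0+0+0+1+0+0+0+0 mod 2 = 1
  c[1] = d·G[:,1] = (01100011110111100100010010)·(10110110011011001100110011) mod 2 = 0+0+1+0+0+0+1+0+0+1+0+0+1+1+0+0+0+1+0+0+0+1+0+0+1+0 mod 2 = 0
  c[2] = d·G[:,2] = (01100011110111100100010010)·(10000000000000000000000000) mod 2 = 0+0+0+0+0+0+0+0+0+0+0+0+0+0+0+0+0+0+0+0+0+0+0+0+0+0 mod 2 = 0
  c[3] = d·G[:,3] = (01100011110111100100010010)·(01110001111000111100001111) mod 2 = 0+1+1+0+0+0+0+1+1+1+0+0+0+0+1+0+0+1+0+0+0+0+0+0+1+0 mod 2 = 0
  c[4] = d·G[:,4] = (01100011110111100100010010)·(01000000000000000000000000) mod 2 = 0+1+0+0+0+0+0+0+0+0+0+0+0+0+0+0+0+0+0+0+0+0+0+0+0+0 mod 2 = 1
  c[5] = d·G[:,5] = (01100011110111100100010010)·(00100000000000000000000000) mod 2 = 0+0+1+0+0+0+0+0+0+0+0+0+0+0+0+0+0+0+0+0+0+0+0+0+0+0 mod 2 = 1
  c[6] = d·G[:,6] = (01100011110111100100010010)·(00010000000000000000000000) mod 2 = 0+0+0+0+0+0+0+0+0+0+0+0+0+0+0+0+0+0+0+0+0+0+0+0+0+0 mod 2 = 0
  c[7] = d·G[:,7] = (01100011110111100100010010)·(00001111111000000011111111) mod 2 = 0+0+0+0+0+0+1+1+1+1+0+0+0+0+0+0+0+0+0+0+0+1+0+0+1+0 mod 2 = 0
  c[8] = d·G[:,8] = (01100011110111100100010010)·(00001000000000000000000000) mod 2 = 0+0+0+0+0+0+0+0+0+0+0+0+0+0+0+0+0+0+0+0+0+0+0+0+0+0 mod 2 = 0
  c[9] = d·G[:,9] = (01100011110111100100010010)·(00000100000000000000000000) mod 2 = 0+0+0+0+0+0+0+0+0+0+0+0+0+0+0+0+0+0+0+0+0+0+0+0+0+0 mod 2 = 0
  c[10] = d·G[:,10] = (01100011110111100100010010)·(00000010000000000000000000) mod 2 = 0+0+0+0+0+0+1+0+0+0+0+0+0+0+0+0+0+0+0+0+0+0+0+0+0+0 mod 2 = 1
  c[11] = d·G[:,11] = (01100011110111100100010010)·(00000001000000000000000000) mod 2 = 0+0+0+0+0+0+0+1+0+0+0+0+0+0+0+0+0+0+0+0+0+0+0+0+0+0 mod 2 = 1
  c[12] = d·G[:,12] = (01100011110111100100010010)·(00000000100000000000000000) mod 2 = 0+0+0+0+0+0+0+0+1+0+0+0+0+0+0+0+0+0+0+0+0+0+0+0+0+0 mod 2 = 1
  c[13] = d·G[:,13] = (01100011110111100100010010)·(00000000010000000000000000) mod 2 = 0+0+0+0+0+0+0+0+0+1+0+0+0+0+0+0+0+0+0+0+0+0+0+0+0+0 mod 2 = 1
  c[14] = d·G[:,14] = (01100011110111100100010010)·(00000000001000000000000000) mod 2 = 0+0+0+0+0+0+0+0+0+0+0+0+0+0+0+0+0+0+0+0+0+0+0+0+0+0 mod 2 = 0
  c[15] = d·G[:,15] = (01100011110111100100010010)·(00000000000111111111111111) mod 2 = 0+0+0+0+0+0+0+0+0+0+0+1+1+1+1+0+0+1+0+0+0+1+0+0+1+0 mod 2 = 1
  c[16] = d·G[:,16] = (01100011110111100100010010)·(00000000000100000000000000) mod 2 = 0+0+0+0+0+0+0+0+0+0+0+1+0+0+0+0+0+0+0+0+0+0+0+0+0+0 mod 2 = 1
  c[17] = d·G[:,17] = (01100011110111100100010010)·(00000000000010000000000000) mod 2 = 0+0+0+0+0+0+0+0+0+0+0+0+1+0+0+0+0+0+0+0+0+0+0+0+0+0 mod 2 = 1
  c[18] = d·G[:,18] = (01100011110111100100010010)·(00000000000001000000000000) mod 2 = 0+0+0+0+0+0+0+0+0+0+0+0+0+1+0+0+0+0+0+0+0+0+0+0+0+0 mod 2 = 1
  c[19] = d·G[:,19] = (01100011110111100100010010)·(00000000000000100000000000) mod 2 = 0+0+0+0+0+0+0+0+0+0+0+0+0+0+1+0+0+0+0+0+0+0+0+0+0+0 mod 2 = 1
  c[20] = d·G[:,20] = (01100011110111100100010010)·(00000000000000010000000000) mod 2 = 0+0+0+0+0+0+0+0+0+0+0+0+0+0+0+0+0+0+0+0+0+0+0+0+0+0 mod 2 = 0
  c[21] = d·G[:,21] = (01100011110111100100010010)·(00000000000000001000000000) mod 2 = 0+0+0+0+0+0+0+0+0+0+0+0+0+0+0+0+0+0+0+0+0+0+0+0+0+0 mod 2 = 0
  c[22] = d·G[:,22] = (01100011110111100100010010)·(00000000000000000100000000) mod 2 = 0+0+0+0+0+0+0+0+0+0+0+0+0+0+0+0+0+1+0+0+0+0+0+0+0+0 mod 2 = 1
  c[23] = d·G[:,23] = (01100011110111100100010010)·(00000000000000000010000000) mod 2 = 0+0+0+0+0+0+0+0+0+0+0+0+0+0+0+0+0+0+0+0+0+0+0+0+0+0 mod 2 = 0
  c[24] = d·G[:,24] = (01100011110111100100010010)·(00000000000000000001000000) mod 2 = 0+0+0+0+0+0+0+0+0+0+0+0+0+0+0+0+0+0+0+0+0+0+0+0+0+0 mod 2 = 0
  c[25] = d·G[:,25] = (01100011110111100100010010)·(00000000000000000000100000) mod 2 = 0+0+0+0+0+0+0+0+0+0+0+0+0+0+0+0+0+0+0+0+0+0+0+0+0+0 mod 2 = 0
  c[26] = d·G[:,26] = (01100011110111100100010010)·(00000000000000000000010000) mod 2 = 0+0+0+0+0+0+0+0+0+0+0+0+0+0+0+0+0+0+0+0+0+1+0+0+0+0 mod 2 = 1
  c[27] = d·G[:,27] = (01100011110111100100010010)·(00000000000000000000001000) mod 2 = 0+0+0+0+0+0+0+0+0+0+0+0+0+0+0+0+0+0+0+0+0+0+0+0+0+0 mod 2 = 0
  c[28] = d·G[:,28] = (01100011110111100100010010)·(00000000000000000000000100) mod 2 = 0+0+0+0+0+0+0+0+0+0+0+0+0+0+0+0+0+0+0+0+0+0+0+0+0+0 mod 2 = 0
  c[29] = d·G[:,29] = (01100011110111100100010010)·(00000000000000000000000010) mod 2 = 0+0+0+0+0+0+0+0+0+0+0+0+0+0+0+0+0+0+0+0+0+0+0+0+1+0 mod 2 = 1
  c[30] = d·G[:,30] = (01100011110111100100010010)·(00000000000000000000000001) mod 2 = 0+0+0+0+0+0+0+0+0+0+0+0+0+0+0+0+0+0+0+0+0+0+0+0+0+0 mod 2 = 0
Codeword = 1000110000111101111100100010010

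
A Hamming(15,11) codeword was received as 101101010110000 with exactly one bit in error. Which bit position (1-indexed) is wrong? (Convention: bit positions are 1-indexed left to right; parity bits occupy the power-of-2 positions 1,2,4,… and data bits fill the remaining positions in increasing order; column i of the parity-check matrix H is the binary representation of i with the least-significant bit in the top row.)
Syndrome s = H · r^T (mod 2), r = 101101010110000:
  s[0] = (101010101010101)·(101101010110000) mod 2 = 1+0+1+0+0+0+0+0+0+0+1+0+0+0+0 mod 2 = 1
  s[1] = (011001100110011)·(101101010110000) mod 2 = 0+0+1+0+0+1+0+0+0+1+1+0+0+0+0 mod 2 = 0
  s[2] = (000111100001111)·(101101010110000) mod 2 = 0+0+0+1+0+1+0+0+0+0+0+0+0+0+0 mod 2 = 0
  s[3] = (000000011111111)·(101101010110000) mod 2 = 0+0+0+0+0+0+0+1+0+1+1+0+0+0+0 mod 2 = 1
Syndrome = 1001
Column i of H is the binary representation of i, so the syndrome is the binary index of the flipped bit.
Read s = 1001 with s[0] as LSB: 1·2^0 + 0·2^1 + 0·2^2 + 1·2^3 = 9.
Error is at bit position 9.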